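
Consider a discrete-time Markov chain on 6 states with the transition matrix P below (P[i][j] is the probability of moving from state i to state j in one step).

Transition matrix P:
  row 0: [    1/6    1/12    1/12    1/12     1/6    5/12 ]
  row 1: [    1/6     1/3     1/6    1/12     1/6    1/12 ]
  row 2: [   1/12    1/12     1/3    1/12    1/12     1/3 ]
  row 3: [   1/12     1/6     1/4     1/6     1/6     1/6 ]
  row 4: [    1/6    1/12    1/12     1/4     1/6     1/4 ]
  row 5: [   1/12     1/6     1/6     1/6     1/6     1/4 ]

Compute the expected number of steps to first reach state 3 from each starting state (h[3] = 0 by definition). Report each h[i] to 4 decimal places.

h = [7.5467, 7.7933, 7.7335, 0.0000, 6.3736, 7.0386]

First-step conditioning: h[3] = 0; for i ≠ 3, h[i] = 1 + Σ_k P[i][k]·h[k].
  h[0] = 1 + 1/6·h[0] + 1/12·h[1] + 1/12·h[2] + 1/6·h[4] + 5/12·h[5]
  h[1] = 1 + 1/6·h[0] + 1/3·h[1] + 1/6·h[2] + 1/6·h[4] + 1/12·h[5]
  h[2] = 1 + 1/12·h[0] + 1/12·h[1] + 1/3·h[2] + 1/12·h[4] + 1/3·h[5]
  h[4] = 1 + 1/6·h[0] + 1/12·h[1] + 1/12·h[2] + 1/6·h[4] + 1/4·h[5]
  h[5] = 1 + 1/12·h[0] + 1/6·h[1] + 1/6·h[2] + 1/6·h[4] + 1/4·h[5]
Solving the 5×5 linear system over states ≠ 3 gives exactly h = [6060/803, 6258/803, 6210/803, 0, 5118/803, 5652/803] (h[3] = 0 is the target).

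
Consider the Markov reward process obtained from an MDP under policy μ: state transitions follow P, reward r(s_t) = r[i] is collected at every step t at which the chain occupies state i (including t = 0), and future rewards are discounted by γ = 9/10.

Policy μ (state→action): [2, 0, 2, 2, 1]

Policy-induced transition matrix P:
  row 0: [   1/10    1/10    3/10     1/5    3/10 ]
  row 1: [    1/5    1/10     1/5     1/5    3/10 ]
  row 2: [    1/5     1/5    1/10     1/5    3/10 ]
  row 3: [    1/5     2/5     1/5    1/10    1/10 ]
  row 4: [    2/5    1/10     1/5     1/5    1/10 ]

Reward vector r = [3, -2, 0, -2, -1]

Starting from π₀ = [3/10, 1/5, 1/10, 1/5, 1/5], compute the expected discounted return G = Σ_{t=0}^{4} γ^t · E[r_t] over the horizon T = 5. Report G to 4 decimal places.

t=0: π = [0.3000, 0.2000, 0.1000, 0.2000, 0.2000], E[r] = -0.1000, γ^t·E[r] = -0.100000, running G = -0.100000
t=1: π = [0.2100, 0.1700, 0.2200, 0.1800, 0.2200], E[r] = -0.2900, γ^t·E[r] = -0.261000, running G = -0.361000
t=2: π = [0.2230, 0.1760, 0.1990, 0.1820, 0.2200], E[r] = -0.2670, γ^t·E[r] = -0.216270, running G = -0.577270
t=3: π = [0.2217, 0.1745, 0.2024, 0.1818, 0.2196], E[r] = -0.2671, γ^t·E[r] = -0.194716, running G = -0.771986
t=4: π = [0.2218, 0.1748, 0.2019, 0.1818, 0.2197], E[r] = -0.2677, γ^t·E[r] = -0.175618, running G = -0.947604

G = -0.9476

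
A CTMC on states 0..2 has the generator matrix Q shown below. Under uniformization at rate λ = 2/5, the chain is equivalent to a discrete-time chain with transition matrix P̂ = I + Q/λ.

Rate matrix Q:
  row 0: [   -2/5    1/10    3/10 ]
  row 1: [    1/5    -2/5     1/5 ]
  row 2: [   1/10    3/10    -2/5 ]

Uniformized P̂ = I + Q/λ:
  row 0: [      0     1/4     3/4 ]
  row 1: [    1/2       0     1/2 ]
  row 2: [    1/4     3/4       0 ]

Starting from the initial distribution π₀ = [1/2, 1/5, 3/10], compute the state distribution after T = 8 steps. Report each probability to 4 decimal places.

π = [0.2688, 0.3510, 0.3802]

t=0: π = [0.5000, 0.2000, 0.3000]
t=1: π = [0.1750, 0.3500, 0.4750]
t=2: π = [0.2938, 0.4000, 0.3063]
t=3: π = [0.2766, 0.3031, 0.4203]
t=4: π = [0.2566, 0.3844, 0.3590]
t=5: π = [0.2819, 0.3334, 0.3847]
t=6: π = [0.2629, 0.3590, 0.3781]
t=7: π = [0.2740, 0.3493, 0.3766]
t=8: π = [0.2688, 0.3510, 0.3802]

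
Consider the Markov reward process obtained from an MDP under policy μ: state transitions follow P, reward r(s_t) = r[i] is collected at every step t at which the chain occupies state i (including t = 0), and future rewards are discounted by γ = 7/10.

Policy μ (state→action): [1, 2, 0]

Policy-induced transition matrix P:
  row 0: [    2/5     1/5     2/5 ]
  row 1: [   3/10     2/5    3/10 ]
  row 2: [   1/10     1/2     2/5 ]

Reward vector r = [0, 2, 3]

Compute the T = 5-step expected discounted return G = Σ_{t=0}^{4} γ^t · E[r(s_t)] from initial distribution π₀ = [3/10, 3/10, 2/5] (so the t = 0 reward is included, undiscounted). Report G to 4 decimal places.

G = 5.1025

t=0: π = [0.3000, 0.3000, 0.4000], E[r] = 1.8000, γ^t·E[r] = 1.800000, running G = 1.800000
t=1: π = [0.2500, 0.3800, 0.3700], E[r] = 1.8700, γ^t·E[r] = 1.309000, running G = 3.109000
t=2: π = [0.2510, 0.3870, 0.3620], E[r] = 1.8600, γ^t·E[r] = 0.911400, running G = 4.020400
t=3: π = [0.2527, 0.3860, 0.3613], E[r] = 1.8559, γ^t·E[r] = 0.636574, running G = 4.656974
t=4: π = [0.2530, 0.3856, 0.3614], E[r] = 1.8554, γ^t·E[r] = 0.445477, running G = 5.102450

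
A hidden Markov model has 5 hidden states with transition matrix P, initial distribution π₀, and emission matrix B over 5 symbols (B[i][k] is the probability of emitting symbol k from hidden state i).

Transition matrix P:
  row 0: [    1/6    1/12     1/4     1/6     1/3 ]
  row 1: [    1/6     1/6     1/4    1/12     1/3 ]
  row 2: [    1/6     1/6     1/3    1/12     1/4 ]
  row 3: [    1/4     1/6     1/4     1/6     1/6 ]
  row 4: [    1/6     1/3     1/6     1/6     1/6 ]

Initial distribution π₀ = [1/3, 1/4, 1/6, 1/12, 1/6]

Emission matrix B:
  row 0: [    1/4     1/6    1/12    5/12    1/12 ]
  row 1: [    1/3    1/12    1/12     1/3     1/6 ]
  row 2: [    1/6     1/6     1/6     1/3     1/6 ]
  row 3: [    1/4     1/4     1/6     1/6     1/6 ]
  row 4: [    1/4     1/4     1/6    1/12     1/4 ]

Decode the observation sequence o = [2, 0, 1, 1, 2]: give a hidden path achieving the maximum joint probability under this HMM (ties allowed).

path = [4, 1, 4, 3, 2]

t=0: δ = [2.778e-02, 2.083e-02, 2.778e-02, 1.389e-02, 2.778e-02]  (obs o_0=2)
t=1: δ = [1.157e-03, 3.086e-03, 1.543e-03, 1.157e-03, 2.315e-03]  ψ = [0, 4, 2, 0, 0]  (obs o_1=0)
t=2: δ = [8.573e-05, 6.430e-05, 1.286e-04, 9.645e-05, 2.572e-04]  ψ = [1, 4, 1, 4, 1]  (obs o_2=1)
t=3: δ = [7.144e-06, 7.144e-06, 7.144e-06, 1.072e-05, 1.072e-05]  ψ = [4, 4, 2, 4, 4]  (obs o_3=1)
t=4: δ = [2.233e-07, 2.977e-07, 4.465e-07, 2.977e-07, 3.969e-07]  ψ = [3, 4, 3, 3, 0]  (obs o_4=2)
backtrack: best end state = 2; path = [4, 1, 4, 3, 2]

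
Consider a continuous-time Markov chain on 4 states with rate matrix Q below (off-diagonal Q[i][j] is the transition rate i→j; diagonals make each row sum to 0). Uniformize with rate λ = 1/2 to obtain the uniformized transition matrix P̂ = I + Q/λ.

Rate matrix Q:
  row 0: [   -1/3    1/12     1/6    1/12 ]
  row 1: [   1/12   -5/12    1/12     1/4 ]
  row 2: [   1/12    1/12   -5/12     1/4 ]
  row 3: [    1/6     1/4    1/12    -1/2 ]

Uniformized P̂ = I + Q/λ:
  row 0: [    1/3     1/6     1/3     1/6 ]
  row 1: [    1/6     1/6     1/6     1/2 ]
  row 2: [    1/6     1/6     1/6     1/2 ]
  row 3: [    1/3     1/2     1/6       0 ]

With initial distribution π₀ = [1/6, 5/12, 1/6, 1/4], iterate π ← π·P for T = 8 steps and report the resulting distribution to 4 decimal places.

t=0: π = [0.1667, 0.4167, 0.1667, 0.2500]
t=1: π = [0.2361, 0.2500, 0.1944, 0.3194]
t=2: π = [0.2593, 0.2731, 0.2060, 0.2616]
t=3: π = [0.2535, 0.2539, 0.2099, 0.2828]
t=4: π = [0.2560, 0.2609, 0.2089, 0.2741]
t=5: π = [0.2550, 0.2580, 0.2093, 0.2776]
t=6: π = [0.2554, 0.2592, 0.2092, 0.2762]
t=7: π = [0.2553, 0.2587, 0.2092, 0.2768]
t=8: π = [0.2553, 0.2589, 0.2092, 0.2765]

π = [0.2553, 0.2589, 0.2092, 0.2765]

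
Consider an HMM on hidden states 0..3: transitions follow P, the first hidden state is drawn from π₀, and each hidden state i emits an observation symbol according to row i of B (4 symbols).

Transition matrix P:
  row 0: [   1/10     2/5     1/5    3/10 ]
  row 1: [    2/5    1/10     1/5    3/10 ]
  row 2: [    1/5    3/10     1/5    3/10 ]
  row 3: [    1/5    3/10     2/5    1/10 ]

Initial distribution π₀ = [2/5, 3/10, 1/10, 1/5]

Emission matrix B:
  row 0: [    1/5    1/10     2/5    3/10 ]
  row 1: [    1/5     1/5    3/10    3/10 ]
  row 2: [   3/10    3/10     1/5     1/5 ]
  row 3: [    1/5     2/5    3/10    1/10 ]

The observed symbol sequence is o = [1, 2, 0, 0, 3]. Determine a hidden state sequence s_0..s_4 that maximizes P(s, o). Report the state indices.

path = [1, 0, 1, 0, 1]

t=0: δ = [4.000e-02, 6.000e-02, 3.000e-02, 8.000e-02]  (obs o_0=1)
t=1: δ = [9.600e-03, 7.200e-03, 6.400e-03, 5.400e-03]  ψ = [1, 3, 3, 1]  (obs o_1=2)
t=2: δ = [5.760e-04, 7.680e-04, 6.480e-04, 5.760e-04]  ψ = [1, 0, 3, 0]  (obs o_2=0)
t=3: δ = [6.144e-05, 4.608e-05, 6.912e-05, 4.608e-05]  ψ = [1, 0, 3, 1]  (obs o_3=0)
t=4: δ = [5.530e-06, 7.373e-06, 3.686e-06, 2.074e-06]  ψ = [1, 0, 3, 2]  (obs o_4=3)
backtrack: best end state = 1; path = [1, 0, 1, 0, 1]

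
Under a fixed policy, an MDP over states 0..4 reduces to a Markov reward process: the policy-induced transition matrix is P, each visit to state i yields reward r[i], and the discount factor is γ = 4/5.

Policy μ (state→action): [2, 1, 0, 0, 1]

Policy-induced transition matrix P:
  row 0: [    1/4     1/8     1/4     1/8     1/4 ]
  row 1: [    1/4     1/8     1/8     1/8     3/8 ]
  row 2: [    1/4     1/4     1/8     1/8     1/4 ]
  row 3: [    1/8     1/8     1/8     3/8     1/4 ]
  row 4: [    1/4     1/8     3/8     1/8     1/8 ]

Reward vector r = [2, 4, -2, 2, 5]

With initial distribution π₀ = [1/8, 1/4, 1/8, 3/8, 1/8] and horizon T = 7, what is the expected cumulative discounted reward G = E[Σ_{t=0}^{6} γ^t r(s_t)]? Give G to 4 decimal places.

G = 8.9298

t=0: π = [0.1250, 0.2500, 0.1250, 0.3750, 0.1250], E[r] = 2.3750, γ^t·E[r] = 2.375000, running G = 2.375000
t=1: π = [0.2031, 0.1406, 0.1719, 0.2188, 0.2656], E[r] = 2.3906, γ^t·E[r] = 1.912500, running G = 4.287500
t=2: π = [0.2227, 0.1465, 0.2168, 0.1797, 0.2344], E[r] = 2.1289, γ^t·E[r] = 1.362500, running G = 5.650000
t=3: π = [0.2275, 0.1521, 0.2114, 0.1699, 0.2390], E[r] = 2.1755, γ^t·E[r] = 1.113875, running G = 6.763875
t=4: π = [0.2288, 0.1514, 0.2132, 0.1675, 0.2391], E[r] = 2.1675, γ^t·E[r] = 0.887800, running G = 7.651675
t=5: π = [0.2291, 0.1516, 0.2134, 0.1669, 0.2390], E[r] = 2.1669, γ^t·E[r] = 0.710048, running G = 8.361723
t=6: π = [0.2291, 0.1517, 0.2134, 0.1667, 0.2391], E[r] = 2.1670, γ^t·E[r] = 0.568068, running G = 8.929790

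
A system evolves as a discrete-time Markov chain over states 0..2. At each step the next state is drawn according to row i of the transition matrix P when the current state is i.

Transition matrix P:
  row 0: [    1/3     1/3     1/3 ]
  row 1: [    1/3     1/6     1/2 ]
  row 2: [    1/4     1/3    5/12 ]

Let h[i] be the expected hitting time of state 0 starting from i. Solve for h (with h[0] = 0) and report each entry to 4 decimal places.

First-step conditioning: h[0] = 0; for i ≠ 0, h[i] = 1 + Σ_k P[i][k]·h[k].
  h[1] = 1 + 1/6·h[1] + 1/2·h[2]
  h[2] = 1 + 1/3·h[1] + 5/12·h[2]
Solving the 2×2 linear system over states ≠ 0 gives exactly h = [0, 78/23, 84/23] (h[0] = 0 is the target).

h = [0.0000, 3.3913, 3.6522]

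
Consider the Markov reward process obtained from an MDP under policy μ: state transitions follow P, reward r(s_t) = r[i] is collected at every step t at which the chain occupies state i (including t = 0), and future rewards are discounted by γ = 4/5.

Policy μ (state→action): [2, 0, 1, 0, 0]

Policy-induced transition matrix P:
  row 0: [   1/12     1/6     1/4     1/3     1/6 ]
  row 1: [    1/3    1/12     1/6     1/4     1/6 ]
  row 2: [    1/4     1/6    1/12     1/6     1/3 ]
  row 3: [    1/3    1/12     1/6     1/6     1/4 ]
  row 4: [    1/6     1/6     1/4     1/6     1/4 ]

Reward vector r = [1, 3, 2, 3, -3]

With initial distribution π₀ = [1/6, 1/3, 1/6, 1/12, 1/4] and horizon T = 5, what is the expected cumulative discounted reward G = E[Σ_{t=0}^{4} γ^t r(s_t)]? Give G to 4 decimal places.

t=0: π = [0.1667, 0.3333, 0.1667, 0.0833, 0.2500], E[r] = 1.0000, γ^t·E[r] = 1.000000, running G = 1.000000
t=1: π = [0.2361, 0.1319, 0.1875, 0.2222, 0.2222], E[r] = 1.0069, γ^t·E[r] = 0.805556, running G = 1.805556
t=2: π = [0.2216, 0.1372, 0.1892, 0.2170, 0.2350], E[r] = 0.9578, γ^t·E[r] = 0.612963, running G = 2.418519
t=3: π = [0.2230, 0.1372, 0.1889, 0.2150, 0.2359], E[r] = 0.9498, γ^t·E[r] = 0.486321, running G = 2.904840
t=4: π = [0.2225, 0.1373, 0.1892, 0.2153, 0.2357], E[r] = 0.9514, γ^t·E[r] = 0.389687, running G = 3.294527

G = 3.2945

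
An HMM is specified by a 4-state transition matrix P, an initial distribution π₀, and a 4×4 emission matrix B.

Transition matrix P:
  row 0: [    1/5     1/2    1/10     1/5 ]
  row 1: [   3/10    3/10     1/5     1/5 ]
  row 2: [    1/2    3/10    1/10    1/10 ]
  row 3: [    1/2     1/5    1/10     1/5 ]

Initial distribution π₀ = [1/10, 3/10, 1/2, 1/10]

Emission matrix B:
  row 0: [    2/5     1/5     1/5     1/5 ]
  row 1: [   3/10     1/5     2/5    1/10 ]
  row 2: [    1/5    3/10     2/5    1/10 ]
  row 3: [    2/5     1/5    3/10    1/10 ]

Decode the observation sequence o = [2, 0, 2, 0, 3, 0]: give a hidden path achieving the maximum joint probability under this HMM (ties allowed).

path = [2, 0, 1, 3, 0, 1]

t=0: δ = [2.000e-02, 1.200e-01, 2.000e-01, 3.000e-02]  (obs o_0=2)
t=1: δ = [4.000e-02, 1.800e-02, 4.800e-03, 9.600e-03]  ψ = [2, 2, 1, 1]  (obs o_1=0)
t=2: δ = [1.600e-03, 8.000e-03, 1.600e-03, 2.400e-03]  ψ = [0, 0, 0, 0]  (obs o_2=2)
t=3: δ = [9.600e-04, 7.200e-04, 3.200e-04, 6.400e-04]  ψ = [1, 1, 1, 1]  (obs o_3=0)
t=4: δ = [6.400e-05, 4.800e-05, 1.440e-05, 1.920e-05]  ψ = [3, 0, 1, 0]  (obs o_4=3)
t=5: δ = [5.760e-06, 9.600e-06, 1.920e-06, 5.120e-06]  ψ = [1, 0, 1, 0]  (obs o_5=0)
backtrack: best end state = 1; path = [2, 0, 1, 3, 0, 1]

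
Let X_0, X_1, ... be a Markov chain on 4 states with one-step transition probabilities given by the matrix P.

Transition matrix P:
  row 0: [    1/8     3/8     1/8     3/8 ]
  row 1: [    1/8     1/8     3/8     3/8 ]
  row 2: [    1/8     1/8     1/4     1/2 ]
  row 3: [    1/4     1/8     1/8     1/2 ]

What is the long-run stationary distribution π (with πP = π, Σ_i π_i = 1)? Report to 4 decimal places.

π = [0.1820, 0.1705, 0.1916, 0.4559]

Balance equations π_j = Σ_i π_i·P[i][j]:
  π_0 = 1/8·π_0 + 1/8·π_1 + 1/8·π_2 + 1/4·π_3
  π_1 = 3/8·π_0 + 1/8·π_1 + 1/8·π_2 + 1/8·π_3
  π_2 = 1/8·π_0 + 3/8·π_1 + 1/4·π_2 + 1/8·π_3
  normalize: π_0 + π_1 + π_2 + π_3 = 1
Solving the linear system gives exactly π = [95/522, 89/522, 50/261, 119/261].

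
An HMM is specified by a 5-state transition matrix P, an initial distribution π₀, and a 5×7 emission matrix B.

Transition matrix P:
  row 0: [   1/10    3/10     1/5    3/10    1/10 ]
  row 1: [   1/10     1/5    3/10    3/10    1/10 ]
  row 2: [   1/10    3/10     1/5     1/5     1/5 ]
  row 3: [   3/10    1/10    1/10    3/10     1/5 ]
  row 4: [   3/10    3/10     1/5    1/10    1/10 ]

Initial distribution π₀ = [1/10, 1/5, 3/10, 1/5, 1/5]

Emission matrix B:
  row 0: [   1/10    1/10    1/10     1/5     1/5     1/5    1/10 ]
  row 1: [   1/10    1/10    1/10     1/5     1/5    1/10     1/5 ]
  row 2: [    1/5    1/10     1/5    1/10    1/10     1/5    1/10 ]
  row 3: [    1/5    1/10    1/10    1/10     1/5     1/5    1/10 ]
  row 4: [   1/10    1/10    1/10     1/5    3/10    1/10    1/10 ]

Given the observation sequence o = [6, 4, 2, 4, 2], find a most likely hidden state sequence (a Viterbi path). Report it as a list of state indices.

path = [2, 1, 2, 1, 2]

t=0: δ = [1.000e-02, 4.000e-02, 3.000e-02, 2.000e-02, 2.000e-02]  (obs o_0=6)
t=1: δ = [1.200e-03, 1.800e-03, 1.200e-03, 2.400e-03, 1.800e-03]  ψ = [3, 2, 1, 1, 2]  (obs o_1=4)
t=2: δ = [7.200e-05, 5.400e-05, 1.080e-04, 7.200e-05, 4.800e-05]  ψ = [3, 4, 1, 3, 3]  (obs o_2=2)
t=3: δ = [4.320e-06, 6.480e-06, 2.160e-06, 4.320e-06, 6.480e-06]  ψ = [3, 2, 2, 0, 2]  (obs o_3=4)
t=4: δ = [1.944e-07, 1.944e-07, 3.888e-07, 1.944e-07, 8.640e-08]  ψ = [4, 4, 1, 1, 3]  (obs o_4=2)
backtrack: best end state = 2; path = [2, 1, 2, 1, 2]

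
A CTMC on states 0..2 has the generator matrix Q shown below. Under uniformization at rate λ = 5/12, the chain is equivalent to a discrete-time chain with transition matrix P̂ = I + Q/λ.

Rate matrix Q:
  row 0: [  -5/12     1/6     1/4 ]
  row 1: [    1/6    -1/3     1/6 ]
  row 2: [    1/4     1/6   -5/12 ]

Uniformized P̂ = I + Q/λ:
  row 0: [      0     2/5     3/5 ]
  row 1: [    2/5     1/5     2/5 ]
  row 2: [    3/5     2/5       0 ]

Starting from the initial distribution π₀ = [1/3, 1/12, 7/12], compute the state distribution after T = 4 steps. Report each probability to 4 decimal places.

t=0: π = [0.3333, 0.0833, 0.5833]
t=1: π = [0.3833, 0.3833, 0.2333]
t=2: π = [0.2933, 0.3233, 0.3833]
t=3: π = [0.3593, 0.3353, 0.3053]
t=4: π = [0.3173, 0.3329, 0.3497]

π = [0.3173, 0.3329, 0.3497]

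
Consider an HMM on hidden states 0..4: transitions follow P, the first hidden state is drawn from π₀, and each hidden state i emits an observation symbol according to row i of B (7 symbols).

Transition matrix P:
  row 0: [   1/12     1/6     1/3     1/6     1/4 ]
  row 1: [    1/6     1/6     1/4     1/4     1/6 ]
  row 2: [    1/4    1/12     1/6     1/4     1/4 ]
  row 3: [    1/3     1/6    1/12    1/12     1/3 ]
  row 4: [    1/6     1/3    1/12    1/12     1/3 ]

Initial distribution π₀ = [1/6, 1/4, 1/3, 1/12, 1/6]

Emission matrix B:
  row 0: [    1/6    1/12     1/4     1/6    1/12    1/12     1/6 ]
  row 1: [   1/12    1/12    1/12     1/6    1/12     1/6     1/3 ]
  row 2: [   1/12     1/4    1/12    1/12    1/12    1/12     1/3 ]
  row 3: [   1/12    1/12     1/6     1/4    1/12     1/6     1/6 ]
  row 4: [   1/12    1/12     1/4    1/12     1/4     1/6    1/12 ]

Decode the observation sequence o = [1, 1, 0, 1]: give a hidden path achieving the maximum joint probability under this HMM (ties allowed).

t=0: δ = [1.389e-02, 2.083e-02, 8.333e-02, 6.944e-03, 1.389e-02]  (obs o_0=1)
t=1: δ = [1.736e-03, 5.787e-04, 3.472e-03, 1.736e-03, 1.736e-03]  ψ = [2, 2, 2, 2, 2]  (obs o_1=1)
t=2: δ = [1.447e-04, 4.823e-05, 4.823e-05, 7.234e-05, 7.234e-05]  ψ = [2, 4, 0, 2, 2]  (obs o_2=0)
t=3: δ = [2.009e-06, 2.009e-06, 1.206e-05, 2.009e-06, 3.014e-06]  ψ = [3, 0, 0, 0, 0]  (obs o_3=1)
backtrack: best end state = 2; path = [2, 2, 0, 2]

path = [2, 2, 0, 2]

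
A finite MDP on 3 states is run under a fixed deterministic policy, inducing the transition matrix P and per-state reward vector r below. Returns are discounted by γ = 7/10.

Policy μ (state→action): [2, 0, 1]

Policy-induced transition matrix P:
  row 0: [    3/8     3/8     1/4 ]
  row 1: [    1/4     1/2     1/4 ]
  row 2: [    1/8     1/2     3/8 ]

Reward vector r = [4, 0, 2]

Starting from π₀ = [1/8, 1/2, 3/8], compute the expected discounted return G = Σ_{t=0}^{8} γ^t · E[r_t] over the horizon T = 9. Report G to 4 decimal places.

t=0: π = [0.1250, 0.5000, 0.3750], E[r] = 1.2500, γ^t·E[r] = 1.250000, running G = 1.250000
t=1: π = [0.2188, 0.4844, 0.2969], E[r] = 1.4688, γ^t·E[r] = 1.028125, running G = 2.278125
t=2: π = [0.2402, 0.4727, 0.2871], E[r] = 1.5352, γ^t·E[r] = 0.752227, running G = 3.030352
t=3: π = [0.2441, 0.4700, 0.2859], E[r] = 1.5483, γ^t·E[r] = 0.531081, running G = 3.561432
t=4: π = [0.2448, 0.4695, 0.2857], E[r] = 1.5506, γ^t·E[r] = 0.372299, running G = 3.933731
t=5: π = [0.2449, 0.4694, 0.2857], E[r] = 1.5510, γ^t·E[r] = 0.260669, running G = 4.194400
t=6: π = [0.2449, 0.4694, 0.2857], E[r] = 1.5510, γ^t·E[r] = 0.182475, running G = 4.376875
t=7: π = [0.2449, 0.4694, 0.2857], E[r] = 1.5510, γ^t·E[r] = 0.127733, running G = 4.504608
t=8: π = [0.2449, 0.4694, 0.2857], E[r] = 1.5510, γ^t·E[r] = 0.089413, running G = 4.594021

G = 4.5940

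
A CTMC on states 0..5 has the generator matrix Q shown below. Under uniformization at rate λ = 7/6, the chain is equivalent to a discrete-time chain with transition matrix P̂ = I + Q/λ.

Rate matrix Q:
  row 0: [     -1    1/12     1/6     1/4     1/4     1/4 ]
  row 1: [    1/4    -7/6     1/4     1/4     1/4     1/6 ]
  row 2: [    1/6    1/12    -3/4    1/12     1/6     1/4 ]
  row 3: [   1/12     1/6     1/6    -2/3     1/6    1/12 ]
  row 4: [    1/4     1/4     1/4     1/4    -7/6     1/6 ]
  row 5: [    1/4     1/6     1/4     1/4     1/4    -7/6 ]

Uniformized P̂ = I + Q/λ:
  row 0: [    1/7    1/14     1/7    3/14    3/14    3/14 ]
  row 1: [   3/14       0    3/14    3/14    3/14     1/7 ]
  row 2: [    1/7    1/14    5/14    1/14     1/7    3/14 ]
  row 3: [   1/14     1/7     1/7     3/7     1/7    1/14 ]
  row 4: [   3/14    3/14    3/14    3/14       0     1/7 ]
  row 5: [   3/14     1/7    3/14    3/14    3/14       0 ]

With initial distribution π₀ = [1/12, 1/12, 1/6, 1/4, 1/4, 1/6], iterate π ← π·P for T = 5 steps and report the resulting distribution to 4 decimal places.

π = [0.1544, 0.1112, 0.2177, 0.2332, 0.1499, 0.1337]

t=0: π = [0.0833, 0.0833, 0.1667, 0.2500, 0.2500, 0.1667]
t=1: π = [0.1607, 0.1310, 0.2143, 0.2440, 0.1310, 0.1190]
t=2: π = [0.1526, 0.1067, 0.2160, 0.2360, 0.1535, 0.1352]
t=3: π = [0.1542, 0.1122, 0.2174, 0.2340, 0.1491, 0.1330]
t=4: π = [0.1543, 0.1109, 0.2176, 0.2334, 0.1501, 0.1337]
t=5: π = [0.1544, 0.1112, 0.2177, 0.2332, 0.1499, 0.1337]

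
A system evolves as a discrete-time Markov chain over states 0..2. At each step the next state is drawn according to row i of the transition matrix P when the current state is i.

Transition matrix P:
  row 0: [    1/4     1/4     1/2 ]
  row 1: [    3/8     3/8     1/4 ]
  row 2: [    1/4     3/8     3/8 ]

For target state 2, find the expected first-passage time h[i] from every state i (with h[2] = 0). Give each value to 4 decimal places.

h = [2.3333, 3.0000, 0.0000]

First-step conditioning: h[2] = 0; for i ≠ 2, h[i] = 1 + Σ_k P[i][k]·h[k].
  h[0] = 1 + 1/4·h[0] + 1/4·h[1]
  h[1] = 1 + 3/8·h[0] + 3/8·h[1]
Solving the 2×2 linear system over states ≠ 2 gives exactly h = [7/3, 3, 0] (h[2] = 0 is the target).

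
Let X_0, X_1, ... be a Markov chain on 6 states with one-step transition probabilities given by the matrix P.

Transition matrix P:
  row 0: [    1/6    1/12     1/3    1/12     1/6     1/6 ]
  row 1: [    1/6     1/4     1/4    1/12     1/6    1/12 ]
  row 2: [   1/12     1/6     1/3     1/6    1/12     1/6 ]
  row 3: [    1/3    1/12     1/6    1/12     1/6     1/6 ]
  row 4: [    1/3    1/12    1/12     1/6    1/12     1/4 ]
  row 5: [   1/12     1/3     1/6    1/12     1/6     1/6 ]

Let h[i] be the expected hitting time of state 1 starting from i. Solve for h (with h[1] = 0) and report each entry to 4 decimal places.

h = [6.7248, 0.0000, 6.1710, 6.8171, 6.7374, 5.1359]

First-step conditioning: h[1] = 0; for i ≠ 1, h[i] = 1 + Σ_k P[i][k]·h[k].
  h[0] = 1 + 1/6·h[0] + 1/3·h[2] + 1/12·h[3] + 1/6·h[4] + 1/6·h[5]
  h[2] = 1 + 1/12·h[0] + 1/3·h[2] + 1/6·h[3] + 1/12·h[4] + 1/6·h[5]
  h[3] = 1 + 1/3·h[0] + 1/6·h[2] + 1/12·h[3] + 1/6·h[4] + 1/6·h[5]
  h[4] = 1 + 1/3·h[0] + 1/12·h[2] + 1/6·h[3] + 1/12·h[4] + 1/4·h[5]
  h[5] = 1 + 1/12·h[0] + 1/6·h[2] + 1/12·h[3] + 1/6·h[4] + 1/6·h[5]
Solving the 5×5 linear system over states ≠ 1 gives exactly h = [44592/6631, 0, 40920/6631, 45204/6631, 44676/6631, 34056/6631] (h[1] = 0 is the target).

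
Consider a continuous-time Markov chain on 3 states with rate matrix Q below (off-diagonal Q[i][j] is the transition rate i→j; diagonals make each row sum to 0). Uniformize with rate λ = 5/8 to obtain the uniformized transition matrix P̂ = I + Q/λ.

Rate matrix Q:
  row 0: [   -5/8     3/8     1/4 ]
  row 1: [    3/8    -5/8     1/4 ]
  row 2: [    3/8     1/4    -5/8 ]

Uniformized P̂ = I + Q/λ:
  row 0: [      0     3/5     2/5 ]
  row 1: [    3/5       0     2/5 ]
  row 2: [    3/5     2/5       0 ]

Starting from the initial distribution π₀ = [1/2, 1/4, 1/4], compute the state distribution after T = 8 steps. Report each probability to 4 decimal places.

π = [0.3771, 0.3372, 0.2857]

t=0: π = [0.5000, 0.2500, 0.2500]
t=1: π = [0.3000, 0.4000, 0.3000]
t=2: π = [0.4200, 0.3000, 0.2800]
t=3: π = [0.3480, 0.3640, 0.2880]
t=4: π = [0.3912, 0.3240, 0.2848]
t=5: π = [0.3653, 0.3486, 0.2861]
t=6: π = [0.3808, 0.3336, 0.2856]
t=7: π = [0.3715, 0.3427, 0.2858]
t=8: π = [0.3771, 0.3372, 0.2857]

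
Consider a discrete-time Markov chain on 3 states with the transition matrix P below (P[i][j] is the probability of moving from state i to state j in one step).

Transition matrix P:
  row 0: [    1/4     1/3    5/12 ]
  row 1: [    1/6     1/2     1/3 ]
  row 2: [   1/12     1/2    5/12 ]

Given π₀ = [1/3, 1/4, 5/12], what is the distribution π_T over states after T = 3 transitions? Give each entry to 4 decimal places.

π = [0.1473, 0.4755, 0.3772]

t=0: π = [0.3333, 0.2500, 0.4167]
t=1: π = [0.1597, 0.4444, 0.3958]
t=2: π = [0.1470, 0.4734, 0.3796]
t=3: π = [0.1473, 0.4755, 0.3772]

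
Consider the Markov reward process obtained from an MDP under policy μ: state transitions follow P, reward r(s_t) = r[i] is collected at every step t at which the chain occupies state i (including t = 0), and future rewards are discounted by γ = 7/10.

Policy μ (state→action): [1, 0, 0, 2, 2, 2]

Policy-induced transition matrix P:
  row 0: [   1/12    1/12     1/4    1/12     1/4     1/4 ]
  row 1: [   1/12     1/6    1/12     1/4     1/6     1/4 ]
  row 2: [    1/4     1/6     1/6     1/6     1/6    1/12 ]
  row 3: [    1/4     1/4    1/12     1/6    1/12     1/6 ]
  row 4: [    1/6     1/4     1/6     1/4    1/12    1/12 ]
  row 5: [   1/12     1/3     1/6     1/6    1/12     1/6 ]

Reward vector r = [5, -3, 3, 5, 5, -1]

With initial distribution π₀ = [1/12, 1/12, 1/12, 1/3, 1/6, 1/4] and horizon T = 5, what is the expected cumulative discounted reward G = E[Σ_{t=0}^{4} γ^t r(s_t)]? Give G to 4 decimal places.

G = 6.0789

t=0: π = [0.0833, 0.0833, 0.0833, 0.3333, 0.1667, 0.2500], E[r] = 2.6667, γ^t·E[r] = 2.666667, running G = 2.666667
t=1: π = [0.1667, 0.2431, 0.1389, 0.1806, 0.1111, 0.1597], E[r] = 1.8194, γ^t·E[r] = 1.273611, running G = 3.940278
t=2: π = [0.1458, 0.2037, 0.1453, 0.1823, 0.1429, 0.1800], E[r] = 2.0000, γ^t·E[r] = 0.980000, running G = 4.920278
t=3: π = [0.1498, 0.2116, 0.1467, 0.1834, 0.1367, 0.1718], E[r] = 1.9831, γ^t·E[r] = 0.680211, running G = 5.600488
t=4: π = [0.1497, 0.2095, 0.1462, 0.1832, 0.1382, 0.1732], E[r] = 1.9926, γ^t·E[r] = 0.478423, running G = 6.078911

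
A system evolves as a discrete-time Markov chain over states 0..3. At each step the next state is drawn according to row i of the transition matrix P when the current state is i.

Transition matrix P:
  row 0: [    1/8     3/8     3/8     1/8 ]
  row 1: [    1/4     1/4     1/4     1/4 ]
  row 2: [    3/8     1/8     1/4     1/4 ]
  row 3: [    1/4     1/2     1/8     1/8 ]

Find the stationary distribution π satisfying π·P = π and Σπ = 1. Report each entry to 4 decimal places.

Balance equations π_j = Σ_i π_i·P[i][j]:
  π_0 = 1/8·π_0 + 1/4·π_1 + 3/8·π_2 + 1/4·π_3
  π_1 = 3/8·π_0 + 1/4·π_1 + 1/8·π_2 + 1/2·π_3
  π_2 = 3/8·π_0 + 1/4·π_1 + 1/4·π_2 + 1/8·π_3
  normalize: π_0 + π_1 + π_2 + π_3 = 1
Solving the linear system gives exactly π = [80/319, 95/319, 82/319, 62/319].

π = [0.2508, 0.2978, 0.2571, 0.1944]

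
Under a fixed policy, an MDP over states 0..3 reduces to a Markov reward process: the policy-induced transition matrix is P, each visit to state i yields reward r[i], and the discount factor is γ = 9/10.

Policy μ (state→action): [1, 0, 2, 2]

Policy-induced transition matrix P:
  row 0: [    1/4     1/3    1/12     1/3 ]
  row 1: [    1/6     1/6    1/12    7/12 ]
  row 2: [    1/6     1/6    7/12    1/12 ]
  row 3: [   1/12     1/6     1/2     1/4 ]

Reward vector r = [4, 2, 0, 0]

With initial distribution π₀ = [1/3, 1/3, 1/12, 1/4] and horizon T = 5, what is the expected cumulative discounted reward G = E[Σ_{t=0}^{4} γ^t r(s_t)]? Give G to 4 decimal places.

t=0: π = [0.3333, 0.3333, 0.0833, 0.2500], E[r] = 2.0000, γ^t·E[r] = 2.000000, running G = 2.000000
t=1: π = [0.1736, 0.2222, 0.2292, 0.3750], E[r] = 1.1389, γ^t·E[r] = 1.025000, running G = 3.025000
t=2: π = [0.1499, 0.1956, 0.3542, 0.3003], E[r] = 0.9907, γ^t·E[r] = 0.802500, running G = 3.827500
t=3: π = [0.1541, 0.1916, 0.3856, 0.2687], E[r] = 0.9998, γ^t·E[r] = 0.728859, running G = 4.556359
t=4: π = [0.1571, 0.1924, 0.3881, 0.2625], E[r] = 1.0132, γ^t·E[r] = 0.664759, running G = 5.221118

G = 5.2211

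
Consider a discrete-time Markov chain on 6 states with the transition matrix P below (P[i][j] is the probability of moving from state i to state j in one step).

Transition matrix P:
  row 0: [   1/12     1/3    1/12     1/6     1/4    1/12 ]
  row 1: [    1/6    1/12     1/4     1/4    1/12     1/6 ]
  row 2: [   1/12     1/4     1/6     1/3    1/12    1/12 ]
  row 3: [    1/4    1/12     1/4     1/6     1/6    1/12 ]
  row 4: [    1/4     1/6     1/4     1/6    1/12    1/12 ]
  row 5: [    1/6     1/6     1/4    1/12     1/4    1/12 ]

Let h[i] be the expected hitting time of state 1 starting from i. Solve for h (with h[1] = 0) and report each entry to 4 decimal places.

First-step conditioning: h[1] = 0; for i ≠ 1, h[i] = 1 + Σ_k P[i][k]·h[k].
  h[0] = 1 + 1/12·h[0] + 1/12·h[2] + 1/6·h[3] + 1/4·h[4] + 1/12·h[5]
  h[2] = 1 + 1/12·h[0] + 1/6·h[2] + 1/3·h[3] + 1/12·h[4] + 1/12·h[5]
  h[3] = 1 + 1/4·h[0] + 1/4·h[2] + 1/6·h[3] + 1/6·h[4] + 1/12·h[5]
  h[4] = 1 + 1/4·h[0] + 1/4·h[2] + 1/6·h[3] + 1/12·h[4] + 1/12·h[5]
  h[5] = 1 + 1/6·h[0] + 1/4·h[2] + 1/12·h[3] + 1/4·h[4] + 1/12·h[5]
Solving the 5×5 linear system over states ≠ 1 gives exactly h = [44256/10117, 0, 49056/10117, 55536/10117, 51264/10117, 51492/10117] (h[1] = 0 is the target).

h = [4.3744, 0.0000, 4.8489, 5.4894, 5.0671, 5.0897]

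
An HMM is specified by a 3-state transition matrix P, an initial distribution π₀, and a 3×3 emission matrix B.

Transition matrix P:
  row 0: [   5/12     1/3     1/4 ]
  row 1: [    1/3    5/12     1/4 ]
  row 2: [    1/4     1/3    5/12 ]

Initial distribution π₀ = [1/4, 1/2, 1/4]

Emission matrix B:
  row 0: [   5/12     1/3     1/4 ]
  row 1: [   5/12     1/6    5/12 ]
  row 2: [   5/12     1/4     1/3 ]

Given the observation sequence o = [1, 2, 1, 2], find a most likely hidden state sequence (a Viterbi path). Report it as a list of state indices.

t=0: δ = [8.333e-02, 8.333e-02, 6.250e-02]  (obs o_0=1)
t=1: δ = [8.681e-03, 1.447e-02, 8.681e-03]  ψ = [0, 1, 2]  (obs o_1=2)
t=2: δ = [1.608e-03, 1.005e-03, 9.042e-04]  ψ = [1, 1, 1]  (obs o_2=1)
t=3: δ = [1.674e-04, 2.233e-04, 1.340e-04]  ψ = [0, 0, 0]  (obs o_3=2)
backtrack: best end state = 1; path = [1, 1, 0, 1]

path = [1, 1, 0, 1]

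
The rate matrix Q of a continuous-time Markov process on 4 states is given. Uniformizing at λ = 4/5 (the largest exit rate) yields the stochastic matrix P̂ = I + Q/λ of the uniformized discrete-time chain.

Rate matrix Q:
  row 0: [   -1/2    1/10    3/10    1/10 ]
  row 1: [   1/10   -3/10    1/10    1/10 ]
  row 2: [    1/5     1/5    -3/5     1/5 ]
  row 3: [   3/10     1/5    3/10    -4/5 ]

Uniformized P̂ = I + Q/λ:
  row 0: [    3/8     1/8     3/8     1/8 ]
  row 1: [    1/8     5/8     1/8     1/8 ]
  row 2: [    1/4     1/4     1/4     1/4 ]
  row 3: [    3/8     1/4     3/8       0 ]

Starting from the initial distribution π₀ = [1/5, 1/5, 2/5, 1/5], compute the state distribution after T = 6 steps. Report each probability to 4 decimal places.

π = [0.2561, 0.3481, 0.2561, 0.1396]

t=0: π = [0.2000, 0.2000, 0.4000, 0.2000]
t=1: π = [0.2750, 0.3000, 0.2750, 0.1500]
t=2: π = [0.2656, 0.3281, 0.2656, 0.1406]
t=3: π = [0.2598, 0.3398, 0.2598, 0.1406]
t=4: π = [0.2576, 0.3450, 0.2576, 0.1399]
t=5: π = [0.2566, 0.3472, 0.2566, 0.1397]
t=6: π = [0.2561, 0.3481, 0.2561, 0.1396]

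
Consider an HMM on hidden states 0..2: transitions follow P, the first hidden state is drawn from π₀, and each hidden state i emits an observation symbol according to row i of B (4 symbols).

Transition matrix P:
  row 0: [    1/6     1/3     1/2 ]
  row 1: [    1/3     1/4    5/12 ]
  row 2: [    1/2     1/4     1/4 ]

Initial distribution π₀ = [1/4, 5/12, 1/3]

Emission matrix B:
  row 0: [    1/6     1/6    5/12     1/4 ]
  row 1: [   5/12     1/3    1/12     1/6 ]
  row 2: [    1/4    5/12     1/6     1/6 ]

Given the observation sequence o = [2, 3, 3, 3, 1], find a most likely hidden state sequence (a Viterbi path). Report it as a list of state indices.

path = [2, 0, 2, 0, 2]

t=0: δ = [1.042e-01, 3.472e-02, 5.556e-02]  (obs o_0=2)
t=1: δ = [6.944e-03, 5.787e-03, 8.681e-03]  ψ = [2, 0, 0]  (obs o_1=3)
t=2: δ = [1.085e-03, 3.858e-04, 5.787e-04]  ψ = [2, 0, 0]  (obs o_2=3)
t=3: δ = [7.234e-05, 6.028e-05, 9.042e-05]  ψ = [2, 0, 0]  (obs o_3=3)
t=4: δ = [7.535e-06, 8.038e-06, 1.507e-05]  ψ = [2, 0, 0]  (obs o_4=1)
backtrack: best end state = 2; path = [2, 0, 2, 0, 2]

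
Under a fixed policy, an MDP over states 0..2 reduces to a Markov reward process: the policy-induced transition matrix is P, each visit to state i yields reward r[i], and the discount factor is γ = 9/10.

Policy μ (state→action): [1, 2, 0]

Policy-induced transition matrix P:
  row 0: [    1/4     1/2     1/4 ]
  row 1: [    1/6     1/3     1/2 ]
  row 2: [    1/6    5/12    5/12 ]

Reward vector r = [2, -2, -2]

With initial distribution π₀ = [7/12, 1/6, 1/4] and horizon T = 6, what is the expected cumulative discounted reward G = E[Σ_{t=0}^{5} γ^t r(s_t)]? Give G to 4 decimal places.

t=0: π = [0.5833, 0.1667, 0.2500], E[r] = 0.3333, γ^t·E[r] = 0.333333, running G = 0.333333
t=1: π = [0.2153, 0.4514, 0.3333], E[r] = -1.1389, γ^t·E[r] = -1.025000, running G = -0.691667
t=2: π = [0.1846, 0.3970, 0.4184], E[r] = -1.2616, γ^t·E[r] = -1.021875, running G = -1.713542
t=3: π = [0.1821, 0.3990, 0.4190], E[r] = -1.2718, γ^t·E[r] = -0.927141, running G = -2.640682
t=4: π = [0.1818, 0.3986, 0.4196], E[r] = -1.2726, γ^t·E[r] = -0.834986, running G = -3.475668
t=5: π = [0.1818, 0.3986, 0.4196], E[r] = -1.2727, γ^t·E[r] = -0.751529, running G = -4.227197

G = -4.2272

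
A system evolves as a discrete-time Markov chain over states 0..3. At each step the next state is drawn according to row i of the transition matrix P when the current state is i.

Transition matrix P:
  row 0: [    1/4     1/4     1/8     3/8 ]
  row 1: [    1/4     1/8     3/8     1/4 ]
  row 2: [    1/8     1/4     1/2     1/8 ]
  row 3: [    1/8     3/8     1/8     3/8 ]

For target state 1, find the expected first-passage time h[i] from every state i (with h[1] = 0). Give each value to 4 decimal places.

First-step conditioning: h[1] = 0; for i ≠ 1, h[i] = 1 + Σ_k P[i][k]·h[k].
  h[0] = 1 + 1/4·h[0] + 1/8·h[2] + 3/8·h[3]
  h[2] = 1 + 1/8·h[0] + 1/2·h[2] + 1/8·h[3]
  h[3] = 1 + 1/8·h[0] + 1/8·h[2] + 3/8·h[3]
Solving the 3×3 linear system over states ≠ 1 gives exactly h = [320/93, 0, 112/31, 280/93] (h[1] = 0 is the target).

h = [3.4409, 0.0000, 3.6129, 3.0108]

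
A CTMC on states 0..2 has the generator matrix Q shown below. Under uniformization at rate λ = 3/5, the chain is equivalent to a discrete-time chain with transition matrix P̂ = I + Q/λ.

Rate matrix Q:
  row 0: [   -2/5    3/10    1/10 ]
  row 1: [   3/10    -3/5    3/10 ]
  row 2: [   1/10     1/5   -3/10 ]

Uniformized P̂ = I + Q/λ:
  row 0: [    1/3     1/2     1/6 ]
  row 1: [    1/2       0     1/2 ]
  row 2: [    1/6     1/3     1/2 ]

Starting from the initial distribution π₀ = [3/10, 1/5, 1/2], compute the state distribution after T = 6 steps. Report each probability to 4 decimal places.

π = [0.3160, 0.2890, 0.3950]

t=0: π = [0.3000, 0.2000, 0.5000]
t=1: π = [0.2833, 0.3167, 0.4000]
t=2: π = [0.3194, 0.2750, 0.4056]
t=3: π = [0.3116, 0.2949, 0.3935]
t=4: π = [0.3169, 0.2870, 0.3961]
t=5: π = [0.3151, 0.2905, 0.3944]
t=6: π = [0.3160, 0.2890, 0.3950]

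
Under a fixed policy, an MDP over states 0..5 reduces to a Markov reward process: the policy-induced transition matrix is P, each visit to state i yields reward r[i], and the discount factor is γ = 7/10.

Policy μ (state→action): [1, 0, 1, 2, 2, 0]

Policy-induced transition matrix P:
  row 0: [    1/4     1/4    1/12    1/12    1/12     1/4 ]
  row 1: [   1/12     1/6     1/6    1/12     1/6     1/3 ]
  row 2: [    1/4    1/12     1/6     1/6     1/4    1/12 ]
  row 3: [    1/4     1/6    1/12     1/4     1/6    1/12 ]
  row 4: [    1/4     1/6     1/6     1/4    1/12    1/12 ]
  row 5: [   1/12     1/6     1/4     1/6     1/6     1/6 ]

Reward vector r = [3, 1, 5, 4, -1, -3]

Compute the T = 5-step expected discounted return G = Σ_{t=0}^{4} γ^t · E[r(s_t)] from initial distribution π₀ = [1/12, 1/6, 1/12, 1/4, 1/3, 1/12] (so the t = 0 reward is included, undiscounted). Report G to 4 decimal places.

t=0: π = [0.0833, 0.1667, 0.0833, 0.2500, 0.3333, 0.0833], E[r] = 1.2500, γ^t·E[r] = 1.250000, running G = 1.250000
t=1: π = [0.2083, 0.1667, 0.1458, 0.1944, 0.1389, 0.1458], E[r] = 1.7222, γ^t·E[r] = 1.205556, running G = 2.455556
t=2: π = [0.1979, 0.1719, 0.1453, 0.1632, 0.1499, 0.1719], E[r] = 1.4792, γ^t·E[r] = 0.724792, running G = 3.180347
t=3: π = [0.1927, 0.1711, 0.1509, 0.1619, 0.1498, 0.1736], E[r] = 1.4808, γ^t·E[r] = 0.507917, running G = 3.688264
t=4: π = [0.1926, 0.1702, 0.1516, 0.1623, 0.1507, 0.1727], E[r] = 1.4863, γ^t·E[r] = 0.356859, running G = 4.045122

G = 4.0451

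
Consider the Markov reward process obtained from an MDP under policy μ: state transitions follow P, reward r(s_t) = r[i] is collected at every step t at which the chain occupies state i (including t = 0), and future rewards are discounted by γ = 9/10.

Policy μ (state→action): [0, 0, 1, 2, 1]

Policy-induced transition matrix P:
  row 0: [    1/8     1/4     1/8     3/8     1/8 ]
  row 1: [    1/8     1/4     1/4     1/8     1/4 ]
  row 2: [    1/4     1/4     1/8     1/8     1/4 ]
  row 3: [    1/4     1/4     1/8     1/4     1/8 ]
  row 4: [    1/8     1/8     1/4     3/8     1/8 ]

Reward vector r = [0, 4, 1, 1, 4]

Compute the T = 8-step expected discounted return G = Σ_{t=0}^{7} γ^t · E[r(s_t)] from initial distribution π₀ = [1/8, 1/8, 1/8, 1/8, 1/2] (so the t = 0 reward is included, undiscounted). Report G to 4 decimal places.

G = 12.1478

t=0: π = [0.1250, 0.1250, 0.1250, 0.1250, 0.5000], E[r] = 2.7500, γ^t·E[r] = 2.750000, running G = 2.750000
t=1: π = [0.1563, 0.1875, 0.2031, 0.2969, 0.1563], E[r] = 1.8750, γ^t·E[r] = 1.687500, running G = 4.437500
t=2: π = [0.1875, 0.2305, 0.1680, 0.2402, 0.1738], E[r] = 2.0254, γ^t·E[r] = 1.640566, running G = 6.078066
t=3: π = [0.1760, 0.2283, 0.1755, 0.2454, 0.1748], E[r] = 2.0332, γ^t·E[r] = 1.482205, running G = 7.560271
t=4: π = [0.1776, 0.2281, 0.1754, 0.2434, 0.1755], E[r] = 2.0333, γ^t·E[r] = 1.334025, running G = 8.894296
t=5: π = [0.1773, 0.2281, 0.1755, 0.2437, 0.1754], E[r] = 2.0332, γ^t·E[r] = 1.200570, running G = 10.094866
t=6: π = [0.1774, 0.2281, 0.1754, 0.2437, 0.1754], E[r] = 2.0331, γ^t·E[r] = 1.080492, running G = 11.175358
t=7: π = [0.1774, 0.2281, 0.1754, 0.2437, 0.1754], E[r] = 2.0331, γ^t·E[r] = 0.972444, running G = 12.147802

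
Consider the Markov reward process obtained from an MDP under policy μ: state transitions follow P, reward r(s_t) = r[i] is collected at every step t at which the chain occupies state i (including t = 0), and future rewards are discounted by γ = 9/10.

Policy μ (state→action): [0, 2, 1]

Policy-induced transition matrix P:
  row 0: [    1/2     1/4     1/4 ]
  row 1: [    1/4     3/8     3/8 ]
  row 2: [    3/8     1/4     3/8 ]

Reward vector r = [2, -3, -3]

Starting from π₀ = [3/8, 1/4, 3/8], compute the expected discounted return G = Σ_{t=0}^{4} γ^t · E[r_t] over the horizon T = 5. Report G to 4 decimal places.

t=0: π = [0.3750, 0.2500, 0.3750], E[r] = -1.1250, γ^t·E[r] = -1.125000, running G = -1.125000
t=1: π = [0.3906, 0.2813, 0.3281], E[r] = -1.0469, γ^t·E[r] = -0.942188, running G = -2.067188
t=2: π = [0.3887, 0.2852, 0.3262], E[r] = -1.0566, γ^t·E[r] = -0.855879, running G = -2.923066
t=3: π = [0.3879, 0.2856, 0.3264], E[r] = -1.0603, γ^t·E[r] = -0.772961, running G = -3.696027
t=4: π = [0.3878, 0.2857, 0.3265], E[r] = -1.0611, γ^t·E[r] = -0.696165, running G = -4.392192

G = -4.3922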